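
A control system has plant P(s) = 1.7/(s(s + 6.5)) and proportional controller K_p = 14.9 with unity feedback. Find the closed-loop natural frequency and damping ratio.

1 + K_p·P(s) = 0 gives s² + 6.5s + 25.33 = 0.
So ω_n² = 25.33 ⇒ ω_n = 5.033 rad/s, and ζ = 6.5/(2ω_n) = 0.646.

ω_n = 5.03 rad/s, ζ = 0.646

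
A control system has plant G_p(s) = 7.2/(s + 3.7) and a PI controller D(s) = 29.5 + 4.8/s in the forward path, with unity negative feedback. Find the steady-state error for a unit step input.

The open loop D(s)G_p(s) has a pole at the origin (type 1), so the static position error constant is infinite and e_ss = 1/(1+∞) = 0.

0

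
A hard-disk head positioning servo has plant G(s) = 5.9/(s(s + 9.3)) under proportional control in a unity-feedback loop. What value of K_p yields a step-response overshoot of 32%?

From %OS = 100·exp(−πζ/√(1−ζ²)) = 32%, ζ = −ln(0.32)/√(π²+ln²(0.32)) = 0.341.
Characteristic equation s² + 9.3s + 5.9K_p = 0 gives ζ = 9.3/(2√(5.9K_p)).
Setting ζ = 0.341: √(5.9K_p) = 9.3/(2·0.341) = 13.64, so K_p = 186/5.9 = 31.5.

K_p = 31.5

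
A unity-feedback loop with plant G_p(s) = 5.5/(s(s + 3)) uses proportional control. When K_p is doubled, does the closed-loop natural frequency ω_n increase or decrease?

increase

ω_n = √(5.5·K_p), which grows with K_p.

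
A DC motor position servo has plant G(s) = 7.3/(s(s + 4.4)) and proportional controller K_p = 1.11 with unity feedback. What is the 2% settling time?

T_s ≈ 1.82 s

Closed-loop characteristic equation: s² + 4.4s + 8.103 = 0, so ω_n = 2.847 rad/s and ζ = 4.4/(2·2.847) = 0.7729.
2% settling time T_s ≈ 4/(ζω_n) = 4/2.2 = 1.82 s.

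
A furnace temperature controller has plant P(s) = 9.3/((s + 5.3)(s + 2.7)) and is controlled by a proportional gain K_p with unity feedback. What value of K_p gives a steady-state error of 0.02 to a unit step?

The loop is type 0, so e_ss(step) = 1/(1 + K_pos) with K_pos = K_p·P(0).
P(0) = 0.6499. Require 1/(1 + K_p·0.6499) = 0.02, so 1 + 0.6499·K_p = 50.
K_p = (50 − 1)/0.6499 = 75.4.

K_p = 75.4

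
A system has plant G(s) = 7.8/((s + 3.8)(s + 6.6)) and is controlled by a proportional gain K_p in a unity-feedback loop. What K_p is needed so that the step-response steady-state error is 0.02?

For a type-0 loop with proportional control, e_ss = 1/(1 + K_p·G(0)).
G(0) = 0.311. Require 1/(1 + K_p·0.311) = 0.02, so 1 + 0.311·K_p = 50.
K_p = (50 − 1)/0.311 = 158.

K_p = 158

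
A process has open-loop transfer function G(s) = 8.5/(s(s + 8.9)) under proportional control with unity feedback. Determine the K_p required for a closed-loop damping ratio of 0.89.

Closed-loop characteristic equation: s² + 8.9s + K_p·8.5 = 0.
So ω_n = √(8.5K_p) and 2ζω_n = 8.9, giving ζ = 8.9/(2√(8.5K_p)).
Setting ζ = 0.89: √(8.5K_p) = 8.9/(2·0.89) = 5, so K_p = 25/8.5 = 2.94.

K_p = 2.94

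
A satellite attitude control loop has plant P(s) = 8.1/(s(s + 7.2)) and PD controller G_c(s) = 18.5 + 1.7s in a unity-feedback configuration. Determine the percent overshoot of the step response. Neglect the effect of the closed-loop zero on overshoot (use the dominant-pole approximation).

0.544%

Forward path: (18.5 + 1.7s)·8.1/(s(s+7.2)). The closed-loop characteristic equation is s² + (7.2 + 8.1·1.7)s + 8.1·18.5 = 0.
That is s² + 20.97s + 149.8 = 0, so ω_n = 12.24 rad/s and ζ = 20.97/(2·12.24) = 0.8565.
%OS = 100·exp(−πζ/√(1−ζ²)) = 0.544%.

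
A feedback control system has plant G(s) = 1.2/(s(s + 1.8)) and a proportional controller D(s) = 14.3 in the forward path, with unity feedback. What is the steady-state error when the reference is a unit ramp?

The loop has one pole at the origin (type 1). Velocity error constant K_v = lim_{s→0} s·D(s)G(s) = 14.3·1.2/1.8 = 9.533.
Steady-state error to a unit ramp: e_ss = 1/K_v = 0.105.

0.105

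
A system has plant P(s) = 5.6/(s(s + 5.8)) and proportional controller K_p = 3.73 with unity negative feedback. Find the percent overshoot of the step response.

From 1 + K_pP(s) = 0: s² + 5.8s + 20.89 = 0 ⇒ ω_n = 4.57, ζ = 0.6345.
%OS = 100·exp(−πζ/√(1−ζ²)) = 100·exp(−π·0.6345/√0.5974) = 7.58%.

7.58%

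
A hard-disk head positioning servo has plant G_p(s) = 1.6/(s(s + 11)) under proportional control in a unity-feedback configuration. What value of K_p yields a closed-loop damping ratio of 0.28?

Closed-loop characteristic equation: s² + 11s + K_p·1.6 = 0.
So ω_n = √(1.6K_p) and 2ζω_n = 11, giving ζ = 11/(2√(1.6K_p)).
Setting ζ = 0.28: √(1.6K_p) = 11/(2·0.28) = 19.64, so K_p = 385.8/1.6 = 241.

K_p = 241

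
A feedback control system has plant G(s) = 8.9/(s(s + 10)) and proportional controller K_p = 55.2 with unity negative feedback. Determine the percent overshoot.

48.3%

Closed-loop characteristic equation: s² + 10s + 491.3 = 0, so ω_n = 22.16 rad/s and ζ = 10/(2·22.16) = 0.2256.
%OS = 100·exp(−πζ/√(1−ζ²)) = 100·exp(−π·0.2256/√0.9491) = 48.3%.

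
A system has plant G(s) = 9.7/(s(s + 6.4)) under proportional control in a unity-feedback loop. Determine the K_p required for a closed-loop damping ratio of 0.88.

Closed-loop characteristic equation: s² + 6.4s + K_p·9.7 = 0.
So ω_n = √(9.7K_p) and 2ζω_n = 6.4, giving ζ = 6.4/(2√(9.7K_p)).
Setting ζ = 0.88: √(9.7K_p) = 6.4/(2·0.88) = 3.636, so K_p = 13.22/9.7 = 1.36.

K_p = 1.36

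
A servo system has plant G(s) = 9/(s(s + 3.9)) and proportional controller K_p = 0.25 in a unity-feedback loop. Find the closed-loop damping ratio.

1 + K_p·G(s) = 0 gives s² + 3.9s + 2.25 = 0.
So ω_n² = 2.25 ⇒ ω_n = 1.5 rad/s, and ζ = 3.9/(2ω_n) = 1.3.

ζ = 1.3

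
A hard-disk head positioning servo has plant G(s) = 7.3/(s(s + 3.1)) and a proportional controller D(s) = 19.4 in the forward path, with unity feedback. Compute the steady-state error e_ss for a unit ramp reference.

The loop has one pole at the origin (type 1). Velocity error constant K_v = lim_{s→0} s·D(s)G(s) = 19.4·7.3/3.1 = 45.68.
Steady-state error to a unit ramp: e_ss = 1/K_v = 0.0219.

0.0219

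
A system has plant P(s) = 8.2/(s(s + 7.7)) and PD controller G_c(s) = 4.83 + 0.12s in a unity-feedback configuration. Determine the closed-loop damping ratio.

Forward path: (4.83 + 0.12s)·8.2/(s(s+7.7)). The closed-loop characteristic equation is s² + (7.7 + 8.2·0.12)s + 8.2·4.83 = 0.
That is s² + 8.684s + 39.61 = 0, so ω_n = 6.293 rad/s and ζ = 8.684/(2·6.293) = 0.6899.

ζ = 0.69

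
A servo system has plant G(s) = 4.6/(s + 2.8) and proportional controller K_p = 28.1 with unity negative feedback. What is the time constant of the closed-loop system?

τ = 0.00757 s

Closed-loop transfer function: T(s) = K_p·G(s)/(1 + K_p·G(s)) = 129.3/(s + 2.8 + 129.3) = 129.3/(s + 132.1).
Time constant τ = 1/132.1 = 0.00757 s.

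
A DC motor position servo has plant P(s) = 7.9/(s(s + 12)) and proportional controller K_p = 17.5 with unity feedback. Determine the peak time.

The closed-loop denominator s² + 12s + 138.2 gives ω_n = √138.2 = 11.76 and ζ = 12/(2ω_n) = 0.5103.
Damped frequency ω_d = ω_n√(1−ζ²) = 10.11 rad/s, so peak time T_p = π/ω_d = 0.311 s.

T_p = 0.311 s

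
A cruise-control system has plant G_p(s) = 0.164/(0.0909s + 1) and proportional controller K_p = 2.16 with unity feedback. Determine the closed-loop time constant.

τ = 0.0671 s

Closed loop: T(s) = K_p·G_p/(1+K_p·G_p) = 0.3542/(0.0909s + 1 + 0.3542), with pole at s = −(1 + 0.3542)/0.0909 = −14.9.
Closed-loop time constant τ = 1/14.9 = 0.0671 s.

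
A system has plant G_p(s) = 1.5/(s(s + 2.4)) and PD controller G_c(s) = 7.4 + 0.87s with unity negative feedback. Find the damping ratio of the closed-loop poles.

ζ = 0.556

Forward path: (7.4 + 0.87s)·1.5/(s(s+2.4)). The closed-loop characteristic equation is s² + (2.4 + 1.5·0.87)s + 1.5·7.4 = 0.
That is s² + 3.705s + 11.1 = 0, so ω_n = 3.332 rad/s and ζ = 3.705/(2·3.332) = 0.556.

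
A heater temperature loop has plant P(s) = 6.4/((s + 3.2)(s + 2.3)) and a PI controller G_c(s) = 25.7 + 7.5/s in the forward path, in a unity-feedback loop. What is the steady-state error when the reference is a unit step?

0

The open loop G_c(s)P(s) has a pole at the origin (type 1), so the static position error constant is infinite and e_ss = 1/(1+∞) = 0.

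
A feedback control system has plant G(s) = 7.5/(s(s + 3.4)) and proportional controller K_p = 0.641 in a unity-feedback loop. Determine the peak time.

T_p = 2.27 s

Closed-loop characteristic equation: s² + 3.4s + 4.808 = 0, so ω_n = 2.193 rad/s and ζ = 3.4/(2·2.193) = 0.7753.
Damped frequency ω_d = ω_n√(1−ζ²) = 1.385 rad/s, so peak time T_p = π/ω_d = 2.27 s.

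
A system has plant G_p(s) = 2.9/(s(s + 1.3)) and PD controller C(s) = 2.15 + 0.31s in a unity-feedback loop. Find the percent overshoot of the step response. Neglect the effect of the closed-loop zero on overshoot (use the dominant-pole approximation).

Forward path: (2.15 + 0.31s)·2.9/(s(s+1.3)). The closed-loop characteristic equation is s² + (1.3 + 2.9·0.31)s + 2.9·2.15 = 0.
That is s² + 2.199s + 6.235 = 0, so ω_n = 2.497 rad/s and ζ = 2.199/(2·2.497) = 0.4403.
%OS = 100·exp(−πζ/√(1−ζ²)) = 21.4%.

21.4%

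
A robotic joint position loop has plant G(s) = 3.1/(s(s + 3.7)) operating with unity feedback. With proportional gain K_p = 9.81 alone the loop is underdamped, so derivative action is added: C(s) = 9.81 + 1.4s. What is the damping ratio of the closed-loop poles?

Forward path: (9.81 + 1.4s)·3.1/(s(s+3.7)). The closed-loop characteristic equation is s² + (3.7 + 3.1·1.4)s + 3.1·9.81 = 0.
That is s² + 8.04s + 30.41 = 0, so ω_n = 5.515 rad/s and ζ = 8.04/(2·5.515) = 0.729.

ζ = 0.729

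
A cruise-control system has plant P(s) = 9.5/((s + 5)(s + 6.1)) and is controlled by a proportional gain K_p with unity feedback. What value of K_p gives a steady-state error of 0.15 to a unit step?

K_p = 18.2

Steady-state error for a unit step on this type-0 loop is 1/(1 + K_p·P(0)).
P(0) = 0.3115. Require 1/(1 + K_p·0.3115) = 0.15, so 1 + 0.3115·K_p = 6.667.
K_p = (6.667 − 1)/0.3115 = 18.2.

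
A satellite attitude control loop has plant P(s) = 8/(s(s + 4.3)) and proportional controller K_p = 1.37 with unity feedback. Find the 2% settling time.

Closed-loop characteristic equation: s² + 4.3s + 10.96 = 0, so ω_n = 3.311 rad/s and ζ = 4.3/(2·3.311) = 0.6494.
2% settling time T_s ≈ 4/(ζω_n) = 4/2.15 = 1.86 s.

T_s ≈ 1.86 s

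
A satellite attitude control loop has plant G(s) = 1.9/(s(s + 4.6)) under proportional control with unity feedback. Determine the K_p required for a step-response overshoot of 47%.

K_p = 51

From %OS = 100·exp(−πζ/√(1−ζ²)) = 47%, ζ = −ln(0.47)/√(π²+ln²(0.47)) = 0.2337.
Characteristic equation s² + 4.6s + 1.9K_p = 0 gives ζ = 4.6/(2√(1.9K_p)).
Setting ζ = 0.2337: √(1.9K_p) = 4.6/(2·0.2337) = 9.843, so K_p = 96.88/1.9 = 51.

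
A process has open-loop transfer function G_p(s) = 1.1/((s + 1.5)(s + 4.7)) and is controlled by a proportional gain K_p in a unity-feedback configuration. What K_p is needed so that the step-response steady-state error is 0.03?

Steady-state error for a unit step on this type-0 loop is 1/(1 + K_p·G_p(0)).
G_p(0) = 0.156. Require 1/(1 + K_p·0.156) = 0.03, so 1 + 0.156·K_p = 33.33.
K_p = (33.33 − 1)/0.156 = 207.

K_p = 207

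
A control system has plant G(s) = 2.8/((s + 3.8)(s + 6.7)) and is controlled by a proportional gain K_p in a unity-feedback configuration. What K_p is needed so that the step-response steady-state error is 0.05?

For a type-0 loop with proportional control, e_ss = 1/(1 + K_p·G(0)).
G(0) = 0.11. Require 1/(1 + K_p·0.11) = 0.05, so 1 + 0.11·K_p = 20.
K_p = (20 − 1)/0.11 = 173.

K_p = 173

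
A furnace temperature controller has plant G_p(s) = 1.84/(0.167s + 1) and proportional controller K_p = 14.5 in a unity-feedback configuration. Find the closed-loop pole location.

Closed loop: T(s) = K_p·G_p/(1+K_p·G_p) = 26.68/(0.167s + 1 + 26.68), with pole at s = −(1 + 26.68)/0.167 = −165.7.

s = -165.7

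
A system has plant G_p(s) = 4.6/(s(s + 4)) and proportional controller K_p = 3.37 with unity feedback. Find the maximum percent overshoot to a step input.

From 1 + K_pG_p(s) = 0: s² + 4s + 15.5 = 0 ⇒ ω_n = 3.937, ζ = 0.508.
%OS = 100·exp(−πζ/√(1−ζ²)) = 100·exp(−π·0.508/√0.742) = 15.7%.

15.7%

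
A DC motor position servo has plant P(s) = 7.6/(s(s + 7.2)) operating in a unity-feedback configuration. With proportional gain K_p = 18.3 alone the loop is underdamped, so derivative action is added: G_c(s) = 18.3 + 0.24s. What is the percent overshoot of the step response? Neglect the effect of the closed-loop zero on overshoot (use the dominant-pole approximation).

Forward path: (18.3 + 0.24s)·7.6/(s(s+7.2)). The closed-loop characteristic equation is s² + (7.2 + 7.6·0.24)s + 7.6·18.3 = 0.
That is s² + 9.024s + 139.1 = 0, so ω_n = 11.79 rad/s and ζ = 9.024/(2·11.79) = 0.3826.
%OS = 100·exp(−πζ/√(1−ζ²)) = 27.2%.

27.2%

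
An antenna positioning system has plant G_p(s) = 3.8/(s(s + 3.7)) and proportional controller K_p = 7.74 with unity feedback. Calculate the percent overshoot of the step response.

32%

Closed-loop characteristic equation: s² + 3.7s + 29.41 = 0, so ω_n = 5.423 rad/s and ζ = 3.7/(2·5.423) = 0.3411.
%OS = 100·exp(−πζ/√(1−ζ²)) = 100·exp(−π·0.3411/√0.8836) = 32%.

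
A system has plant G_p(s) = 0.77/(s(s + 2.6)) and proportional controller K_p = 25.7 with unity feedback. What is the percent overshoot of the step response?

38.3%

Closed-loop characteristic equation: s² + 2.6s + 19.79 = 0, so ω_n = 4.448 rad/s and ζ = 2.6/(2·4.448) = 0.2922.
%OS = 100·exp(−πζ/√(1−ζ²)) = 100·exp(−π·0.2922/√0.9146) = 38.3%.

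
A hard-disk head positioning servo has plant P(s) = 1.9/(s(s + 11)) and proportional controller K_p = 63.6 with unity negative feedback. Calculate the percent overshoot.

16.3%

From 1 + K_pP(s) = 0: s² + 11s + 120.8 = 0 ⇒ ω_n = 10.99, ζ = 0.5003.
%OS = 100·exp(−πζ/√(1−ζ²)) = 100·exp(−π·0.5003/√0.7497) = 16.3%.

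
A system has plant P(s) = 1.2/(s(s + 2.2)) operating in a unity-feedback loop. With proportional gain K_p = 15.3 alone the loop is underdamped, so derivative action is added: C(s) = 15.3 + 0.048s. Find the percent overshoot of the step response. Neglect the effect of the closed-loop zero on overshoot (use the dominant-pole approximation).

Forward path: (15.3 + 0.048s)·1.2/(s(s+2.2)). The closed-loop characteristic equation is s² + (2.2 + 1.2·0.048)s + 1.2·15.3 = 0.
That is s² + 2.258s + 18.36 = 0, so ω_n = 4.285 rad/s and ζ = 2.258/(2·4.285) = 0.2634.
%OS = 100·exp(−πζ/√(1−ζ²)) = 42.4%.

42.4%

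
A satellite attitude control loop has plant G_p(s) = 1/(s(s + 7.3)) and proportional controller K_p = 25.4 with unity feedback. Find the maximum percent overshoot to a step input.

3.69%

The closed-loop denominator s² + 7.3s + 25.4 gives ω_n = √25.4 = 5.04 and ζ = 7.3/(2ω_n) = 0.7242.
%OS = 100·exp(−πζ/√(1−ζ²)) = 100·exp(−π·0.7242/√0.4755) = 3.69%.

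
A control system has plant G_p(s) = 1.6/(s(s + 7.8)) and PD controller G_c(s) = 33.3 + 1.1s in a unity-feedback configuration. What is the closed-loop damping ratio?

Forward path: (33.3 + 1.1s)·1.6/(s(s+7.8)). The closed-loop characteristic equation is s² + (7.8 + 1.6·1.1)s + 1.6·33.3 = 0.
That is s² + 9.56s + 53.28 = 0, so ω_n = 7.299 rad/s and ζ = 9.56/(2·7.299) = 0.6549.

ζ = 0.655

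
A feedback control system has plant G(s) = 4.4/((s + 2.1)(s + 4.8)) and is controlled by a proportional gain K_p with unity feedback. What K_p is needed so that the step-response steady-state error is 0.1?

K_p = 20.6

For a type-0 loop with proportional control, e_ss = 1/(1 + K_p·G(0)).
G(0) = 0.4365. Require 1/(1 + K_p·0.4365) = 0.1, so 1 + 0.4365·K_p = 10.
K_p = (10 − 1)/0.4365 = 20.6.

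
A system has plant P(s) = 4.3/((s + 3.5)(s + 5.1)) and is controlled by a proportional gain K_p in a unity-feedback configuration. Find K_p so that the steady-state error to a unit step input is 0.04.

K_p = 99.6

The loop is type 0, so e_ss(step) = 1/(1 + K_pos) with K_pos = K_p·P(0).
P(0) = 0.2409. Require 1/(1 + K_p·0.2409) = 0.04, so 1 + 0.2409·K_p = 25.
K_p = (25 − 1)/0.2409 = 99.6.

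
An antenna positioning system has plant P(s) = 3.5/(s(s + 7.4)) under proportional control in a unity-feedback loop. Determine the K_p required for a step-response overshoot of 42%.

K_p = 55.2

From %OS = 100·exp(−πζ/√(1−ζ²)) = 42%, ζ = −ln(0.42)/√(π²+ln²(0.42)) = 0.2662.
Characteristic equation s² + 7.4s + 3.5K_p = 0 gives ζ = 7.4/(2√(3.5K_p)).
Setting ζ = 0.2662: √(3.5K_p) = 7.4/(2·0.2662) = 13.9, so K_p = 193.2/3.5 = 55.2.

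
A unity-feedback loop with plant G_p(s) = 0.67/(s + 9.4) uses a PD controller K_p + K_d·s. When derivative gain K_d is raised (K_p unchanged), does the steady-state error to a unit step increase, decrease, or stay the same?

At s = 0 the derivative term contributes nothing: C(0) = K_p regardless of K_d, so K_pos = K_p·G_p(0) and e_ss are unchanged.

unchanged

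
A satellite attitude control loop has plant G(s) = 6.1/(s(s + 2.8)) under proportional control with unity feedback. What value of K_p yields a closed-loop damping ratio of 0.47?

K_p = 1.45

Closed-loop characteristic equation: s² + 2.8s + K_p·6.1 = 0.
So ω_n = √(6.1K_p) and 2ζω_n = 2.8, giving ζ = 2.8/(2√(6.1K_p)).
Setting ζ = 0.47: √(6.1K_p) = 2.8/(2·0.47) = 2.979, so K_p = 8.873/6.1 = 1.45.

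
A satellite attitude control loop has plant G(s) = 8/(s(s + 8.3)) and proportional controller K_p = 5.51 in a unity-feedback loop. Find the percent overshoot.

8.08%

From 1 + K_pG(s) = 0: s² + 8.3s + 44.08 = 0 ⇒ ω_n = 6.639, ζ = 0.6251.
%OS = 100·exp(−πζ/√(1−ζ²)) = 100·exp(−π·0.6251/√0.6093) = 8.08%.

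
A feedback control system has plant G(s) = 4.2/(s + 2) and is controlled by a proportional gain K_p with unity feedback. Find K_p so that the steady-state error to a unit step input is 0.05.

For a type-0 loop with proportional control, e_ss = 1/(1 + K_p·G(0)).
G(0) = 2.1. Require 1/(1 + K_p·2.1) = 0.05, so 1 + 2.1·K_p = 20.
K_p = (20 − 1)/2.1 = 9.05.

K_p = 9.05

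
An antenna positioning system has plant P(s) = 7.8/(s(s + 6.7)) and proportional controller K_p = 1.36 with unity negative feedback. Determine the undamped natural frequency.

1 + K_p·P(s) = 0 gives s² + 6.7s + 10.61 = 0.
Matching s² + 2ζω_n s + ω_n²: ω_n = √10.61 = 3.257 rad/s and 2ζω_n = 6.7, so ζ = 6.7/(2·3.257) = 1.03.

ω_n = 3.26 rad/s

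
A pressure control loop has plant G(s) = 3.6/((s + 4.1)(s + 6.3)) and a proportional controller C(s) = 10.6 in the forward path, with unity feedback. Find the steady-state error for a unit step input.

0.404

The loop is type 0. Static position error constant K_pos = C(0)·G(0) = 10.6·0.1394 = 1.477.
Steady-state error to a unit step: e_ss = 1/(1+K_pos) = 1/2.477 = 0.404.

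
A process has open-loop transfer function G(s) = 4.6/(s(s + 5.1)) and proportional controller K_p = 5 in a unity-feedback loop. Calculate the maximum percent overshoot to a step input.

13.9%

The closed-loop denominator s² + 5.1s + 23 gives ω_n = √23 = 4.796 and ζ = 5.1/(2ω_n) = 0.5317.
%OS = 100·exp(−πζ/√(1−ζ²)) = 100·exp(−π·0.5317/√0.7173) = 13.9%.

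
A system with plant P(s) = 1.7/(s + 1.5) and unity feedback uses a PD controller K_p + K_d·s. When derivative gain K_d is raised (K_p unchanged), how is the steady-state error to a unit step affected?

K_d affects only the transient (the s-coefficient); the DC loop gain, and hence e_ss, depends only on K_p.

unchanged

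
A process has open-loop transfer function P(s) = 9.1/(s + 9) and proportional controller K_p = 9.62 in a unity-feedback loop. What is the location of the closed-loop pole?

s = -96.54

Closed-loop transfer function: T(s) = K_p·P(s)/(1 + K_p·P(s)) = 87.54/(s + 9 + 87.54) = 87.54/(s + 96.54).
The closed-loop pole is at s = −96.54.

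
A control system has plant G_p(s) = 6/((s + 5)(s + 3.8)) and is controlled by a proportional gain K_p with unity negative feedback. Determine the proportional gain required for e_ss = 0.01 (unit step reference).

K_p = 314

For a type-0 loop with proportional control, e_ss = 1/(1 + K_p·G_p(0)).
G_p(0) = 0.3158. Require 1/(1 + K_p·0.3158) = 0.01, so 1 + 0.3158·K_p = 100.
K_p = (100 − 1)/0.3158 = 314.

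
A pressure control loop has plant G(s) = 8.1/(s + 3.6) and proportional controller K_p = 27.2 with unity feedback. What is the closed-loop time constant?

Closed-loop transfer function: T(s) = K_p·G(s)/(1 + K_p·G(s)) = 220.3/(s + 3.6 + 220.3) = 220.3/(s + 223.9).
Time constant τ = 1/223.9 = 0.00447 s.

τ = 0.00447 s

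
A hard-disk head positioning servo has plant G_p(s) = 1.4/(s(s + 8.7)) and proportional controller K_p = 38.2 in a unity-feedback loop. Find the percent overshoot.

Closed-loop characteristic equation: s² + 8.7s + 53.48 = 0, so ω_n = 7.313 rad/s and ζ = 8.7/(2·7.313) = 0.5948.
%OS = 100·exp(−πζ/√(1−ζ²)) = 100·exp(−π·0.5948/√0.6462) = 9.78%.

9.78%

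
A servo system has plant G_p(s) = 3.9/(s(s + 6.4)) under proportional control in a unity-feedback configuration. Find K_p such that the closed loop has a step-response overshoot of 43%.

From %OS = 100·exp(−πζ/√(1−ζ²)) = 43%, ζ = −ln(0.43)/√(π²+ln²(0.43)) = 0.2594.
Characteristic equation s² + 6.4s + 3.9K_p = 0 gives ζ = 6.4/(2√(3.9K_p)).
Setting ζ = 0.2594: √(3.9K_p) = 6.4/(2·0.2594) = 12.33, so K_p = 152.1/3.9 = 39.

K_p = 39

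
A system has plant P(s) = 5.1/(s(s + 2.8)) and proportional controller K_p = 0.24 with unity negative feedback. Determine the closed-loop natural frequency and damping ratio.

ω_n = 1.11 rad/s, ζ = 1.27

The closed-loop denominator is s(s+2.8) + 0.24·5.1 = s² + 2.8s + 1.224.
Matching s² + 2ζω_n s + ω_n²: ω_n = √1.224 = 1.106 rad/s and 2ζω_n = 2.8, so ζ = 2.8/(2·1.106) = 1.27.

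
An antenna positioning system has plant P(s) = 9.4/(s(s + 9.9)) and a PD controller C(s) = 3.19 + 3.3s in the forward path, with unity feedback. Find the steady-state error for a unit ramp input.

The loop has one pole at the origin (type 1). Velocity error constant K_v = lim_{s→0} s·C(s)P(s) = 3.19·9.4/9.9 = 3.029.
Steady-state error to a unit ramp: e_ss = 1/K_v = 0.33.

0.33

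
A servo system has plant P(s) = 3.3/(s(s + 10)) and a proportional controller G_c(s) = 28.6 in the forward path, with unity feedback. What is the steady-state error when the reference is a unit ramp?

The loop has one pole at the origin (type 1). Velocity error constant K_v = lim_{s→0} s·G_c(s)P(s) = 28.6·3.3/10 = 9.438.
Steady-state error to a unit ramp: e_ss = 1/K_v = 0.106.

0.106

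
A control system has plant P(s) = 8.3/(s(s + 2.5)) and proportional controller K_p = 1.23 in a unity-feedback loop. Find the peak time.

Closed-loop characteristic equation: s² + 2.5s + 10.21 = 0, so ω_n = 3.195 rad/s and ζ = 2.5/(2·3.195) = 0.3912.
Damped frequency ω_d = ω_n√(1−ζ²) = 2.94 rad/s, so peak time T_p = π/ω_d = 1.07 s.

T_p = 1.07 s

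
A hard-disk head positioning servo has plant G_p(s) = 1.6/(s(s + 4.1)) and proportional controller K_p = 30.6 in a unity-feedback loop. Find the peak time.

From 1 + K_pG_p(s) = 0: s² + 4.1s + 48.96 = 0 ⇒ ω_n = 6.997, ζ = 0.293.
Damped frequency ω_d = ω_n√(1−ζ²) = 6.69 rad/s, so peak time T_p = π/ω_d = 0.47 s.

T_p = 0.47 s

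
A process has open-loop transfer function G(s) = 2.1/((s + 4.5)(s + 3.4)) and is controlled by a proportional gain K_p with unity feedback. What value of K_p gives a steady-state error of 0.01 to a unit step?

K_p = 721

The loop is type 0, so e_ss(step) = 1/(1 + K_pos) with K_pos = K_p·G(0).
G(0) = 0.1373. Require 1/(1 + K_p·0.1373) = 0.01, so 1 + 0.1373·K_p = 100.
K_p = (100 − 1)/0.1373 = 721.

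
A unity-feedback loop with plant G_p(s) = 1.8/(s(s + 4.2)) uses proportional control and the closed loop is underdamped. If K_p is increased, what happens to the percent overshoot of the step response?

increase

ζ = 4.2/(2√(1.8K_p)) decreases as K_p grows; lower damping means more overshoot.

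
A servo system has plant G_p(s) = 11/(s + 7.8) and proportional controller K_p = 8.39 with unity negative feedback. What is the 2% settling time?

Closed-loop transfer function: T(s) = K_p·G_p(s)/(1 + K_p·G_p(s)) = 92.29/(s + 7.8 + 92.29) = 92.29/(s + 100.1).
Time constant τ = 1/100.1 = 0.009991 s, so the 2% settling time is about 4τ = 0.04 s.

T_s ≈ 0.04 s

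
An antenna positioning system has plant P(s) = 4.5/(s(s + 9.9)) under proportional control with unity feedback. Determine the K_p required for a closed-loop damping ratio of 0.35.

Closed-loop characteristic equation: s² + 9.9s + K_p·4.5 = 0.
So ω_n = √(4.5K_p) and 2ζω_n = 9.9, giving ζ = 9.9/(2√(4.5K_p)).
Setting ζ = 0.35: √(4.5K_p) = 9.9/(2·0.35) = 14.14, so K_p = 200/4.5 = 44.4.

K_p = 44.4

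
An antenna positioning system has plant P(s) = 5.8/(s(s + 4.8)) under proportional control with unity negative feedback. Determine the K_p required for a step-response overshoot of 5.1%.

From %OS = 100·exp(−πζ/√(1−ζ²)) = 5.1%, ζ = −ln(0.051)/√(π²+ln²(0.051)) = 0.6877.
Characteristic equation s² + 4.8s + 5.8K_p = 0 gives ζ = 4.8/(2√(5.8K_p)).
Setting ζ = 0.6877: √(5.8K_p) = 4.8/(2·0.6877) = 3.49, so K_p = 12.18/5.8 = 2.1.

K_p = 2.1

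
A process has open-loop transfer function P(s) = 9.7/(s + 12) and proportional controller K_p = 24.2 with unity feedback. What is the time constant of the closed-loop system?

Closed-loop transfer function: T(s) = K_p·P(s)/(1 + K_p·P(s)) = 234.7/(s + 12 + 234.7) = 234.7/(s + 246.7).
Time constant τ = 1/246.7 = 0.00405 s.

τ = 0.00405 s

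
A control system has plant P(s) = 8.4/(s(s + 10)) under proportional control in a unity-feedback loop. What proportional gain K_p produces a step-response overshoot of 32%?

K_p = 25.6

From %OS = 100·exp(−πζ/√(1−ζ²)) = 32%, ζ = −ln(0.32)/√(π²+ln²(0.32)) = 0.341.
Characteristic equation s² + 10s + 8.4K_p = 0 gives ζ = 10/(2√(8.4K_p)).
Setting ζ = 0.341: √(8.4K_p) = 10/(2·0.341) = 14.66, so K_p = 215/8.4 = 25.6.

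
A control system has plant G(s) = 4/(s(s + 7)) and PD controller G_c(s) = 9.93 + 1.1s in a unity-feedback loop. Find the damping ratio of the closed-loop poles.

Forward path: (9.93 + 1.1s)·4/(s(s+7)). The closed-loop characteristic equation is s² + (7 + 4·1.1)s + 4·9.93 = 0.
That is s² + 11.4s + 39.72 = 0, so ω_n = 6.302 rad/s and ζ = 11.4/(2·6.302) = 0.9044.

ζ = 0.904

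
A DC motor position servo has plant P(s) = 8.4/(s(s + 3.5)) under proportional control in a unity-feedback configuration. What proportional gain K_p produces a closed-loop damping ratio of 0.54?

K_p = 1.25

Closed-loop characteristic equation: s² + 3.5s + K_p·8.4 = 0.
So ω_n = √(8.4K_p) and 2ζω_n = 3.5, giving ζ = 3.5/(2√(8.4K_p)).
Setting ζ = 0.54: √(8.4K_p) = 3.5/(2·0.54) = 3.241, so K_p = 10.5/8.4 = 1.25.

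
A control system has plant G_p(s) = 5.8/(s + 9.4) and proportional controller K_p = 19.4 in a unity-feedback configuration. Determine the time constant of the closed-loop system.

τ = 0.0082 s

Closed-loop transfer function: T(s) = K_p·G_p(s)/(1 + K_p·G_p(s)) = 112.5/(s + 9.4 + 112.5) = 112.5/(s + 121.9).
Time constant τ = 1/121.9 = 0.0082 s.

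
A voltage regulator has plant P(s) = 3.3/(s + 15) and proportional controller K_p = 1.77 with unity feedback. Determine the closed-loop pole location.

Closed-loop transfer function: T(s) = K_p·P(s)/(1 + K_p·P(s)) = 5.841/(s + 15 + 5.841) = 5.841/(s + 20.84).
The closed-loop pole is at s = −20.84.

s = -20.84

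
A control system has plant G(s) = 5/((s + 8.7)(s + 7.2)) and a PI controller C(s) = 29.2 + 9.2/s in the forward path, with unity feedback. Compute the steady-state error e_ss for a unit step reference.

0

The open loop C(s)G(s) has a pole at the origin (type 1), so the static position error constant is infinite and e_ss = 1/(1+∞) = 0.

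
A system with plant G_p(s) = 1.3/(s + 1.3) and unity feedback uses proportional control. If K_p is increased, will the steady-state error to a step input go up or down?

The position error constant K_pos = K_p·G_p(0) grows with K_p, and e_ss = 1/(1+K_pos) falls.

decrease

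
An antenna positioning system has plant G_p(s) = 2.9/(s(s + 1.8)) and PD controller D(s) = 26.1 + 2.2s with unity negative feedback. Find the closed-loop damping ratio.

ζ = 0.47

Forward path: (26.1 + 2.2s)·2.9/(s(s+1.8)). The closed-loop characteristic equation is s² + (1.8 + 2.9·2.2)s + 2.9·26.1 = 0.
That is s² + 8.18s + 75.69 = 0, so ω_n = 8.7 rad/s and ζ = 8.18/(2·8.7) = 0.4701.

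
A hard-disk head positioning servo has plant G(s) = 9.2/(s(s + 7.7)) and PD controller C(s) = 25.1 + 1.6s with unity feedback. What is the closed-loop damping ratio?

Forward path: (25.1 + 1.6s)·9.2/(s(s+7.7)). The closed-loop characteristic equation is s² + (7.7 + 9.2·1.6)s + 9.2·25.1 = 0.
That is s² + 22.42s + 230.9 = 0, so ω_n = 15.2 rad/s and ζ = 22.42/(2·15.2) = 0.7377.

ζ = 0.738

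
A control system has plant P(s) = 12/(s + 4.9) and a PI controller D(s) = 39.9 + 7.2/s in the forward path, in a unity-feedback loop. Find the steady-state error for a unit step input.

0

The open loop D(s)P(s) has a pole at the origin (type 1), so the static position error constant is infinite and e_ss = 1/(1+∞) = 0.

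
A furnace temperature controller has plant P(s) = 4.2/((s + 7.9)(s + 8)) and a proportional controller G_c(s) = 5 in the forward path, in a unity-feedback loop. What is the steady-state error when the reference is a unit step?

The loop is type 0. Static position error constant K_pos = G_c(0)·P(0) = 5·0.06646 = 0.3323.
Steady-state error to a unit step: e_ss = 1/(1+K_pos) = 1/1.332 = 0.751.

0.751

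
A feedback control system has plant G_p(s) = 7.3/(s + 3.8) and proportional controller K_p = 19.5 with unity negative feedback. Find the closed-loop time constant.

τ = 0.00684 s

Closed-loop transfer function: T(s) = K_p·G_p(s)/(1 + K_p·G_p(s)) = 142.3/(s + 3.8 + 142.3) = 142.3/(s + 146.2).
Time constant τ = 1/146.2 = 0.00684 s.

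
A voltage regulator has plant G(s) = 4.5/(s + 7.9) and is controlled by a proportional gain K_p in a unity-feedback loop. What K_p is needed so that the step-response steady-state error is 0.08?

For a type-0 loop with proportional control, e_ss = 1/(1 + K_p·G(0)).
G(0) = 0.5696. Require 1/(1 + K_p·0.5696) = 0.08, so 1 + 0.5696·K_p = 12.5.
K_p = (12.5 − 1)/0.5696 = 20.2.

K_p = 20.2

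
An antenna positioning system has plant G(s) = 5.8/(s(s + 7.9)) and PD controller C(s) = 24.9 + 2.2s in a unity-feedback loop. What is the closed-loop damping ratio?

ζ = 0.86

Forward path: (24.9 + 2.2s)·5.8/(s(s+7.9)). The closed-loop characteristic equation is s² + (7.9 + 5.8·2.2)s + 5.8·24.9 = 0.
That is s² + 20.66s + 144.4 = 0, so ω_n = 12.02 rad/s and ζ = 20.66/(2·12.02) = 0.8596.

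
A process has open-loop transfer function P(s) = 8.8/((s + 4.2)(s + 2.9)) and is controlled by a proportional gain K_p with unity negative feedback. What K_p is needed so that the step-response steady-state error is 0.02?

K_p = 67.8

The loop is type 0, so e_ss(step) = 1/(1 + K_pos) with K_pos = K_p·P(0).
P(0) = 0.7225. Require 1/(1 + K_p·0.7225) = 0.02, so 1 + 0.7225·K_p = 50.
K_p = (50 − 1)/0.7225 = 67.8.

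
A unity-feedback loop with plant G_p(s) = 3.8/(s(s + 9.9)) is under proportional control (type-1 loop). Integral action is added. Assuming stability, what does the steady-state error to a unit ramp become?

0

The integrator raises the loop to type 2, so K_v → ∞ and e_ss to a ramp is zero.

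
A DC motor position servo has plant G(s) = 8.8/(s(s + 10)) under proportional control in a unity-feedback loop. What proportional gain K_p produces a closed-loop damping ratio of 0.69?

K_p = 5.97

Closed-loop characteristic equation: s² + 10s + K_p·8.8 = 0.
So ω_n = √(8.8K_p) and 2ζω_n = 10, giving ζ = 10/(2√(8.8K_p)).
Setting ζ = 0.69: √(8.8K_p) = 10/(2·0.69) = 7.246, so K_p = 52.51/8.8 = 5.97.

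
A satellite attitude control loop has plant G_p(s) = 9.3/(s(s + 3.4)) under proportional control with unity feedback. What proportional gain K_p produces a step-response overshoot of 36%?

From %OS = 100·exp(−πζ/√(1−ζ²)) = 36%, ζ = −ln(0.36)/√(π²+ln²(0.36)) = 0.3093.
Characteristic equation s² + 3.4s + 9.3K_p = 0 gives ζ = 3.4/(2√(9.3K_p)).
Setting ζ = 0.3093: √(9.3K_p) = 3.4/(2·0.3093) = 5.497, so K_p = 30.22/9.3 = 3.25.

K_p = 3.25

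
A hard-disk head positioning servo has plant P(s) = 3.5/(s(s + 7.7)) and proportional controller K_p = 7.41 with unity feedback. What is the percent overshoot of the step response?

2.66%

The closed-loop denominator s² + 7.7s + 25.94 gives ω_n = √25.94 = 5.093 and ζ = 7.7/(2ω_n) = 0.756.
%OS = 100·exp(−πζ/√(1−ζ²)) = 100·exp(−π·0.756/√0.4285) = 2.66%.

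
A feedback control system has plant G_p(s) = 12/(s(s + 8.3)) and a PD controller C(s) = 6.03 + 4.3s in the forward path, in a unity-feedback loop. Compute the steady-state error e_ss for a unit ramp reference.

0.115

The loop has one pole at the origin (type 1). Velocity error constant K_v = lim_{s→0} s·C(s)G_p(s) = 6.03·12/8.3 = 8.718.
Steady-state error to a unit ramp: e_ss = 1/K_v = 0.115.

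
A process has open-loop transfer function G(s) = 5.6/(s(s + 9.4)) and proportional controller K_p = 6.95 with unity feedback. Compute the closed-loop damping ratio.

ζ = 0.753

With unity feedback the closed-loop characteristic equation is s² + 9.4s + 6.95·5.6 = s² + 9.4s + 38.92 = 0.
So ω_n² = 38.92 ⇒ ω_n = 6.239 rad/s, and ζ = 9.4/(2ω_n) = 0.753.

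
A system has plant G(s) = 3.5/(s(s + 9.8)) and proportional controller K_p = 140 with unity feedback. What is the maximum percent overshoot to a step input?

Closed-loop characteristic equation: s² + 9.8s + 490 = 0, so ω_n = 22.14 rad/s and ζ = 9.8/(2·22.14) = 0.2214.
%OS = 100·exp(−πζ/√(1−ζ²)) = 100·exp(−π·0.2214/√0.951) = 49%.

49%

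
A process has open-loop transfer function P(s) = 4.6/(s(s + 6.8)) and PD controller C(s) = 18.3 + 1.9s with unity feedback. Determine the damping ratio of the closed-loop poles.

ζ = 0.847

Forward path: (18.3 + 1.9s)·4.6/(s(s+6.8)). The closed-loop characteristic equation is s² + (6.8 + 4.6·1.9)s + 4.6·18.3 = 0.
That is s² + 15.54s + 84.18 = 0, so ω_n = 9.175 rad/s and ζ = 15.54/(2·9.175) = 0.8469.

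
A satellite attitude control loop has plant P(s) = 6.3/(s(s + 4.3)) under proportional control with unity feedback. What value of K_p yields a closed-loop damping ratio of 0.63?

K_p = 1.85

Closed-loop characteristic equation: s² + 4.3s + K_p·6.3 = 0.
So ω_n = √(6.3K_p) and 2ζω_n = 4.3, giving ζ = 4.3/(2√(6.3K_p)).
Setting ζ = 0.63: √(6.3K_p) = 4.3/(2·0.63) = 3.413, so K_p = 11.65/6.3 = 1.85.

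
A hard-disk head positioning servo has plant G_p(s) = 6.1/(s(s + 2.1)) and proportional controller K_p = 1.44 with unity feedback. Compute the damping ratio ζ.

The closed-loop denominator is s(s+2.1) + 1.44·6.1 = s² + 2.1s + 8.784.
So ω_n² = 8.784 ⇒ ω_n = 2.964 rad/s, and ζ = 2.1/(2ω_n) = 0.354.

ζ = 0.354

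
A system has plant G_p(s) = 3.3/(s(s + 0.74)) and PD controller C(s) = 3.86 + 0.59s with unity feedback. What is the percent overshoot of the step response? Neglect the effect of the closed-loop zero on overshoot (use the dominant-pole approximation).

27.9%

Forward path: (3.86 + 0.59s)·3.3/(s(s+0.74)). The closed-loop characteristic equation is s² + (0.74 + 3.3·0.59)s + 3.3·3.86 = 0.
That is s² + 2.687s + 12.74 = 0, so ω_n = 3.569 rad/s and ζ = 2.687/(2·3.569) = 0.3764.
%OS = 100·exp(−πζ/√(1−ζ²)) = 27.9%.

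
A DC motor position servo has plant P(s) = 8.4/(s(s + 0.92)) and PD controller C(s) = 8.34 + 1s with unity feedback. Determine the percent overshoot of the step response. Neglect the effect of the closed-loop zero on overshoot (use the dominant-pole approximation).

Forward path: (8.34 + 1s)·8.4/(s(s+0.92)). The closed-loop characteristic equation is s² + (0.92 + 8.4·1)s + 8.4·8.34 = 0.
That is s² + 9.32s + 70.06 = 0, so ω_n = 8.37 rad/s and ζ = 9.32/(2·8.37) = 0.5568.
%OS = 100·exp(−πζ/√(1−ζ²)) = 12.2%.

12.2%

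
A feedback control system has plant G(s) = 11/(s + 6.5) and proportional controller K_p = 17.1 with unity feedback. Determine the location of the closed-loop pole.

Closed-loop transfer function: T(s) = K_p·G(s)/(1 + K_p·G(s)) = 188.1/(s + 6.5 + 188.1) = 188.1/(s + 194.6).
The closed-loop pole is at s = −194.6.

s = -194.6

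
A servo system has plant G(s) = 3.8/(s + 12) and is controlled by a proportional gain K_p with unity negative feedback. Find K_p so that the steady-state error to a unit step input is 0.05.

The loop is type 0, so e_ss(step) = 1/(1 + K_pos) with K_pos = K_p·G(0).
G(0) = 0.3167. Require 1/(1 + K_p·0.3167) = 0.05, so 1 + 0.3167·K_p = 20.
K_p = (20 − 1)/0.3167 = 60.

K_p = 60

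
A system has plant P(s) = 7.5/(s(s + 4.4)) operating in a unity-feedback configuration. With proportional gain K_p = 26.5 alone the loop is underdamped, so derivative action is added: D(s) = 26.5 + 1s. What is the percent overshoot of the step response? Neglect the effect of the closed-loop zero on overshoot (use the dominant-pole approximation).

23.2%

Forward path: (26.5 + 1s)·7.5/(s(s+4.4)). The closed-loop characteristic equation is s² + (4.4 + 7.5·1)s + 7.5·26.5 = 0.
That is s² + 11.9s + 198.8 = 0, so ω_n = 14.1 rad/s and ζ = 11.9/(2·14.1) = 0.422.
%OS = 100·exp(−πζ/√(1−ζ²)) = 23.2%.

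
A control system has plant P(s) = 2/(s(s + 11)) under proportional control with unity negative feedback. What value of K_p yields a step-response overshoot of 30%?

K_p = 118

From %OS = 100·exp(−πζ/√(1−ζ²)) = 30%, ζ = −ln(0.3)/√(π²+ln²(0.3)) = 0.3579.
Characteristic equation s² + 11s + 2K_p = 0 gives ζ = 11/(2√(2K_p)).
Setting ζ = 0.3579: √(2K_p) = 11/(2·0.3579) = 15.37, so K_p = 236.2/2 = 118.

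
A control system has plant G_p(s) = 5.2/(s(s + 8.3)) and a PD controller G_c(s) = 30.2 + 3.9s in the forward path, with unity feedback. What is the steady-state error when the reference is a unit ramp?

The loop has one pole at the origin (type 1). Velocity error constant K_v = lim_{s→0} s·G_c(s)G_p(s) = 30.2·5.2/8.3 = 18.92.
Steady-state error to a unit ramp: e_ss = 1/K_v = 0.0529.

0.0529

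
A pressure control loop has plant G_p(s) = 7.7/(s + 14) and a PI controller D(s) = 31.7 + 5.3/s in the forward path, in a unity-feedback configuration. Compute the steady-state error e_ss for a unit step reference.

The open loop D(s)G_p(s) has a pole at the origin (type 1), so the static position error constant is infinite and e_ss = 1/(1+∞) = 0.

0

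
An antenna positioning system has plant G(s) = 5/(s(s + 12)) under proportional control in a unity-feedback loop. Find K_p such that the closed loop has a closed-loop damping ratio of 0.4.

Closed-loop characteristic equation: s² + 12s + K_p·5 = 0.
So ω_n = √(5K_p) and 2ζω_n = 12, giving ζ = 12/(2√(5K_p)).
Setting ζ = 0.4: √(5K_p) = 12/(2·0.4) = 15, so K_p = 225/5 = 45.

K_p = 45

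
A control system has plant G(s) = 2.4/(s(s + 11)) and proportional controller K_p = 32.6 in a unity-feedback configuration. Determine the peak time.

From 1 + K_pG(s) = 0: s² + 11s + 78.24 = 0 ⇒ ω_n = 8.845, ζ = 0.6218.
Damped frequency ω_d = ω_n√(1−ζ²) = 6.927 rad/s, so peak time T_p = π/ω_d = 0.453 s.

T_p = 0.453 s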